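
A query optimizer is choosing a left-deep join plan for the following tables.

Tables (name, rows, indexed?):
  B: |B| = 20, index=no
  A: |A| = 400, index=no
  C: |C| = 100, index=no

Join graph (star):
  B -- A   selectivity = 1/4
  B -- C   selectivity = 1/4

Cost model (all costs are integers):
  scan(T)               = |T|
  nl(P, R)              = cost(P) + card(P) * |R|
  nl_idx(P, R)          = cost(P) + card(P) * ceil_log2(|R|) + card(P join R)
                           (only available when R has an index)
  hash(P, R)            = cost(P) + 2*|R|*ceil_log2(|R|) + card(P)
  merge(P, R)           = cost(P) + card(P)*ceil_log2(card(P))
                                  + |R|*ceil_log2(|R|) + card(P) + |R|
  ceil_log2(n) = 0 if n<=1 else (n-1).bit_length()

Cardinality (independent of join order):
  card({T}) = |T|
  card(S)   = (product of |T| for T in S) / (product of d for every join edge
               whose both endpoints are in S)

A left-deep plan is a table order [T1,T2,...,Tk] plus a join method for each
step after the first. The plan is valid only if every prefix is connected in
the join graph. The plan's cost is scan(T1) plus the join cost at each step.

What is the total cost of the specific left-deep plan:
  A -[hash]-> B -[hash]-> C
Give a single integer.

4400

step 1: scan A: cost=400, card=400
step 2: join B via hash
    card(P join B) = 400*20/(4) = 2000
    cost = 400 + 2*20*5 + 400 = 1000
step 3: join C via hash
    card(P join C) = 2000*100/(4) = 50000
    cost = 1000 + 2*100*7 + 2000 = 4400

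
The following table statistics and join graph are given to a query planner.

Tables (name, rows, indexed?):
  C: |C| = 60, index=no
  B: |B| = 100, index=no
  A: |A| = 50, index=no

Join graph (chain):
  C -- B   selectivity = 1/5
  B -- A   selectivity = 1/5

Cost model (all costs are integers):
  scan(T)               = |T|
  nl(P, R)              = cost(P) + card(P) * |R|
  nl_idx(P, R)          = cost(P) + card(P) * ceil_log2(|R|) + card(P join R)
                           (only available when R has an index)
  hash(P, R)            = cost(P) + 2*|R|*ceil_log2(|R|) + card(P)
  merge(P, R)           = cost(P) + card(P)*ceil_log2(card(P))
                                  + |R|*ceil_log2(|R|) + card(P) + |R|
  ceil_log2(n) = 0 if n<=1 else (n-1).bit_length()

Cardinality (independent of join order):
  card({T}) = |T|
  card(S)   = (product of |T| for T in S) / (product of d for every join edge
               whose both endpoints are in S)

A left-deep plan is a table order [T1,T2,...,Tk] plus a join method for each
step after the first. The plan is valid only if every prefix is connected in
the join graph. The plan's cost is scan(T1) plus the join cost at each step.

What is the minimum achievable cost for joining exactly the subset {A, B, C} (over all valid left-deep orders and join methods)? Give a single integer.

2520

Selinger DP over subsets of {A,B,C}:
  {C}: scan cost=60, card=60
  {B}: scan cost=100, card=100
  {A}: scan cost=50, card=50
  {BC}: card=1200; try (C,hash)→920, (B,merge)→1280, (C,merge)→1320, (B,hash)→1520, (B,nl)→6060, (C,nl)→6100; best=920 via (C,hash)
  {AB}: card=1000; try (A,hash)→800, (B,merge)→1200, (A,merge)→1250, (B,hash)→1500, (B,nl)→5050, (A,nl)→5100; best=800 via (A,hash)
  {ABC}: card=12000; try (C,hash)→2520, (A,hash)→2720, (C,merge)→12220, (A,merge)→15670, (C,nl)→60800, (A,nl)→60920; best=2520 via (C,hash)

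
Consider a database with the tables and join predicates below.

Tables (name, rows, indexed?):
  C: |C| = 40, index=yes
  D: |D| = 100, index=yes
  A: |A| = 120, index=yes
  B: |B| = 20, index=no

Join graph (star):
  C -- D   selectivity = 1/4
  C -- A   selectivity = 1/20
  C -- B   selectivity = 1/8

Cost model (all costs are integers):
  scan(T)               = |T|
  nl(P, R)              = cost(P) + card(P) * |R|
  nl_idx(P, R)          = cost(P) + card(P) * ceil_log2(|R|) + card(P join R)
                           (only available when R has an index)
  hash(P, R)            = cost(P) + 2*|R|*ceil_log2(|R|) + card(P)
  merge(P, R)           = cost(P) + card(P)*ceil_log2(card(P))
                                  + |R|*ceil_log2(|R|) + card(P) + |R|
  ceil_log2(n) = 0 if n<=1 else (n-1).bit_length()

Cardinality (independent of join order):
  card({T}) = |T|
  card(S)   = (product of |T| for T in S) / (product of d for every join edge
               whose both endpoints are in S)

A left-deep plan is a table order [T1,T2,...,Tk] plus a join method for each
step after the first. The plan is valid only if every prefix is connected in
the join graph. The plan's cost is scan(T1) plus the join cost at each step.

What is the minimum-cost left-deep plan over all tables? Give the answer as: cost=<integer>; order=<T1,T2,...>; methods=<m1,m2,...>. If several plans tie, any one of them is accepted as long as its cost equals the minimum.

Selinger DP (subsets sized 1..n):
  {C}: scan cost=40, card=40
  {D}: scan cost=100, card=100
  {A}: scan cost=120, card=120
  {B}: scan cost=20, card=20
  {CD}: card=1000; try (C,hash)→680, (D,merge)→1120, (C,merge)→1180, (D,nl_idx)→1320, (D,hash)→1480, (C,nl_idx)→1700 …(+2); best=680 via (C,hash)
  {AC}: card=240; try (A,nl_idx)→560, (C,hash)→720, (C,nl_idx)→1080, (A,merge)→1280, (C,merge)→1360, (A,hash)→1760 …(+2); best=560 via (A,nl_idx)
  {BC}: card=100; try (C,nl_idx)→240, (B,hash)→280, (C,merge)→420, (B,merge)→440, (C,hash)→520, (C,nl)→820 …(+1); best=240 via (C,nl_idx)
  {ACD}: card=6000; try (D,hash)→2200, (A,hash)→3360, (D,merge)→3520, (D,nl_idx)→8240, (A,merge)→12640, (A,nl_idx)→13680 …(+2); best=2200 via (D,hash)
  {BCD}: card=2500; try (D,hash)→1740, (D,merge)→1840, (B,hash)→1880, (D,nl_idx)→3440, (D,nl)→10240, (B,merge)→11800 …(+1); best=1740 via (D,hash)
  {ABC}: card=600; try (B,hash)→1000, (A,nl_idx)→1540, (A,merge)→2000, (A,hash)→2020, (B,merge)→2840, (B,nl)→5360 …(+1); best=1000 via (B,hash)
  {ABCD}: card=15000; try (D,hash)→3000, (A,hash)→5920, (D,merge)→8400, (B,hash)→8400, (D,nl_idx)→20200, (A,nl_idx)→34240 …(+5); best=3000 via (D,hash)

cost=3000; order=C,A,B,D; methods=nl_idx,hash,hash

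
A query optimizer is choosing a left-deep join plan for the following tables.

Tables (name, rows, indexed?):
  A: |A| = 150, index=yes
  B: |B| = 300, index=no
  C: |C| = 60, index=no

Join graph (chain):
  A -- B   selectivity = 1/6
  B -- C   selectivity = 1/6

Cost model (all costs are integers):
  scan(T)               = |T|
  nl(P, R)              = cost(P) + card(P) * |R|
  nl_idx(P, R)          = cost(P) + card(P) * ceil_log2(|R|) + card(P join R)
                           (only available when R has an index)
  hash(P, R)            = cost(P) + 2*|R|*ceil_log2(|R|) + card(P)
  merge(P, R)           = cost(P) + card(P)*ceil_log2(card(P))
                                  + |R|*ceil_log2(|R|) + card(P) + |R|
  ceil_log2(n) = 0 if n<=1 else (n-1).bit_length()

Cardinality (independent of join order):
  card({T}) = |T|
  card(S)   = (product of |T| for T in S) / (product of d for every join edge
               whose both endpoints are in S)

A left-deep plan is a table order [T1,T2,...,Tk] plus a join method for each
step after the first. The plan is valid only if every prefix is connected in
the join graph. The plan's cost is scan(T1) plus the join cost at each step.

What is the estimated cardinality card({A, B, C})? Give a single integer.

Tables in S: A(150), B(300), C(60)
Edges inside S: A-B(d=6), B-C(d=6)
numerator = 150 * 300 * 60 = 2700000
denominator = 6 * 6 = 36
card(S) = 2700000 / 36 = 75000

75000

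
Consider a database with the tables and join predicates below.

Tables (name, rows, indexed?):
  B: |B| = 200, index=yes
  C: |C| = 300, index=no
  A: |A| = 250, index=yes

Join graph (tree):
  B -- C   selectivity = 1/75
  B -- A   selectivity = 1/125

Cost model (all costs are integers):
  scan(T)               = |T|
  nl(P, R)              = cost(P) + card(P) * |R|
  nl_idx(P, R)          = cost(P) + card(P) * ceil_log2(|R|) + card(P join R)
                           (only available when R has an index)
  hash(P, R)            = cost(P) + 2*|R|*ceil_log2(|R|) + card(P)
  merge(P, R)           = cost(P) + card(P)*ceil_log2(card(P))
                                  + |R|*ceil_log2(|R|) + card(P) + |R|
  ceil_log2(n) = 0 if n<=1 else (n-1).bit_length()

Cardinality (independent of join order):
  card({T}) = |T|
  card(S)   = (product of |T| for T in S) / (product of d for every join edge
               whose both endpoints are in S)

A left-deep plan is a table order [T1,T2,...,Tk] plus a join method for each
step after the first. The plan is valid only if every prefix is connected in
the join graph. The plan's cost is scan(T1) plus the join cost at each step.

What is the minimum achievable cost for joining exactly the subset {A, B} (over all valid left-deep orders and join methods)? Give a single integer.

2200

Selinger DP over subsets of {A,B}:
  {B}: scan cost=200, card=200
  {A}: scan cost=250, card=250
  {AB}: card=400; try (A,nl_idx)→2200, (B,nl_idx)→2650, (B,hash)→3700, (A,merge)→4250, (B,merge)→4300, (A,hash)→4400 …(+2); best=2200 via (A,nl_idx)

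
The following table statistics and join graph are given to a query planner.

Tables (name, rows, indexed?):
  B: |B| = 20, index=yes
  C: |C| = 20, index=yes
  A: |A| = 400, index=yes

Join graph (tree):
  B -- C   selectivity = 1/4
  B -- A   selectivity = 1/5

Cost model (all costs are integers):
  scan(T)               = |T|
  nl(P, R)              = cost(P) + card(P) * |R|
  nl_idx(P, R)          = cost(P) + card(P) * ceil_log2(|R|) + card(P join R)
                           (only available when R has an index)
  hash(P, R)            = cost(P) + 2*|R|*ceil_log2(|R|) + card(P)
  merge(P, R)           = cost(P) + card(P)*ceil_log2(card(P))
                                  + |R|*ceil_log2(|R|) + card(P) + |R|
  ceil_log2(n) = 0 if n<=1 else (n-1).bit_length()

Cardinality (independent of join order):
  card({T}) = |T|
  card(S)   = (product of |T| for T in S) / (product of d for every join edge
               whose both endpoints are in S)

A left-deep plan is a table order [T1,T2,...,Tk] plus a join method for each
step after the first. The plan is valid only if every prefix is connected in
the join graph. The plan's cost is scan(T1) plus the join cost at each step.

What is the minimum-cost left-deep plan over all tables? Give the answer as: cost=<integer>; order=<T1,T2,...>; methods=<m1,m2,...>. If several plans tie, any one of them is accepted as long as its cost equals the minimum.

Selinger DP (subsets sized 1..n):
  {B}: scan cost=20, card=20
  {C}: scan cost=20, card=20
  {A}: scan cost=400, card=400
  {BC}: card=100; try (C,nl_idx)→220, (B,nl_idx)→220, (C,hash)→240, (B,hash)→240, (C,merge)→260, (B,merge)→260 …(+2); best=220 via (C,nl_idx)
  {AB}: card=1600; try (B,hash)→1000, (A,nl_idx)→1800, (B,nl_idx)→4000, (A,merge)→4140, (B,merge)→4520, (A,hash)→7240 …(+2); best=1000 via (B,hash)
  {ABC}: card=8000; try (C,hash)→2800, (A,merge)→5020, (A,hash)→7520, (A,nl_idx)→9120, (C,nl_idx)→17000, (C,merge)→20320 …(+2); best=2800 via (C,hash)

cost=2800; order=A,B,C; methods=hash,hash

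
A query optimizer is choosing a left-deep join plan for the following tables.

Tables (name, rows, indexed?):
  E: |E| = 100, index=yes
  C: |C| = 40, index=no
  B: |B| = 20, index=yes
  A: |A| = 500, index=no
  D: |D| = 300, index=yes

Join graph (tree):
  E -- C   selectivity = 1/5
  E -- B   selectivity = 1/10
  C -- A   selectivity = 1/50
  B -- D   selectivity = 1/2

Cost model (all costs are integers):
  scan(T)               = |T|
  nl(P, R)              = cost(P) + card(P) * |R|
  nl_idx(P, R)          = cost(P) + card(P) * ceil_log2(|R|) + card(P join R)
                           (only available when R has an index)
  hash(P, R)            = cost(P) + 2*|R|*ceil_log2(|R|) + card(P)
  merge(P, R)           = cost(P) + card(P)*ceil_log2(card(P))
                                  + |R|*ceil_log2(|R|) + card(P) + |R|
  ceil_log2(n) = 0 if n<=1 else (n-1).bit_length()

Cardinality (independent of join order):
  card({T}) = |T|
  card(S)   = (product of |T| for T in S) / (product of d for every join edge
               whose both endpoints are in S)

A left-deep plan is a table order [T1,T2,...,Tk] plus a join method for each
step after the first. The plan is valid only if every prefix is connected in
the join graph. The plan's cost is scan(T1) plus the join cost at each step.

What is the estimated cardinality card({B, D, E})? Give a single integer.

30000

Tables in S: B(20), D(300), E(100)
Edges inside S: E-B(d=10), B-D(d=2)
numerator = 20 * 300 * 100 = 600000
denominator = 10 * 2 = 20
card(S) = 600000 / 20 = 30000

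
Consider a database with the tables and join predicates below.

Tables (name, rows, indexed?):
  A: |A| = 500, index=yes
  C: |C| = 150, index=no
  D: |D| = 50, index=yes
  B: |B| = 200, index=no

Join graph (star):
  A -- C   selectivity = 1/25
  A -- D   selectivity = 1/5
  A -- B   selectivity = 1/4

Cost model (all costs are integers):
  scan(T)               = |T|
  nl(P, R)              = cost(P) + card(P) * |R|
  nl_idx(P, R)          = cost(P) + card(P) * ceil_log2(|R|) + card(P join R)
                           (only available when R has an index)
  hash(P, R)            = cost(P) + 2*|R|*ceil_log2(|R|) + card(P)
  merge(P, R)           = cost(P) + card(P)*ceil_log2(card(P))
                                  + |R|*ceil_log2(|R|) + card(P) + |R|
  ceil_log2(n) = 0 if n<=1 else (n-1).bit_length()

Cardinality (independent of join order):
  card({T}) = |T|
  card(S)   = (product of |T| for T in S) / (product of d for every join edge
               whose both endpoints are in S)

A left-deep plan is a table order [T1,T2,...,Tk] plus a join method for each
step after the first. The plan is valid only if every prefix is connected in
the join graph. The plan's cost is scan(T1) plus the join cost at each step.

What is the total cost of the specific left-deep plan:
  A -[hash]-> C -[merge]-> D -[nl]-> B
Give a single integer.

step 1: scan A: cost=500, card=500
step 2: join C via hash
    card(P join C) = 500*150/(25) = 3000
    cost = 500 + 2*150*8 + 500 = 3400
step 3: join D via merge
    card(P join D) = 3000*50/(5) = 30000
    cost = 3400 + 3000*12 + 50*6 + 3000 + 50 = 42750
step 4: join B via nl
    card(P join B) = 30000*200/(4) = 1500000
    cost = 42750 + 30000*200 = 6042750

6042750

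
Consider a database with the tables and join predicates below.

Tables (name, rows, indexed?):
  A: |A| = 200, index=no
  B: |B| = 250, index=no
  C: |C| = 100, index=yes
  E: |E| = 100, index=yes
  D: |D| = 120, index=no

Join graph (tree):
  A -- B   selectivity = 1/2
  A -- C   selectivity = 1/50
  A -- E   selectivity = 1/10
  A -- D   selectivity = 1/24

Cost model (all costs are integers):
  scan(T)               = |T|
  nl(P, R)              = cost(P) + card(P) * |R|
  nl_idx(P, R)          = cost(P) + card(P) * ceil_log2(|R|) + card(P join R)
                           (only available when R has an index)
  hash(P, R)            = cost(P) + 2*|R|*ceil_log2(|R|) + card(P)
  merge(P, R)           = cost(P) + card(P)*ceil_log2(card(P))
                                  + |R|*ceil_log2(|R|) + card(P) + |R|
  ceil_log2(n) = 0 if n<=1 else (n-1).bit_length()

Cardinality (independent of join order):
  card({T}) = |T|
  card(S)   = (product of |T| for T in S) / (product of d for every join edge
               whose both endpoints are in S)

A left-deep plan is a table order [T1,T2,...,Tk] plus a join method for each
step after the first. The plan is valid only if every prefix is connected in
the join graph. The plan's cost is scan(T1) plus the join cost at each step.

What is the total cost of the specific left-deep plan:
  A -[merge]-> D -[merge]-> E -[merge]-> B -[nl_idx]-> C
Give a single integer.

step 1: scan A: cost=200, card=200
step 2: join D via merge
    card(P join D) = 200*120/(24) = 1000
    cost = 200 + 200*8 + 120*7 + 200 + 120 = 2960
step 3: join E via merge
    card(P join E) = 1000*100/(10) = 10000
    cost = 2960 + 1000*10 + 100*7 + 1000 + 100 = 14760
step 4: join B via merge
    card(P join B) = 10000*250/(2) = 1250000
    cost = 14760 + 10000*14 + 250*8 + 10000 + 250 = 167010
step 5: join C via nl_idx
    card(P join C) = 1250000*100/(50) = 2500000
    cost = 167010 + 1250000*7 + 2500000 = 11417010

11417010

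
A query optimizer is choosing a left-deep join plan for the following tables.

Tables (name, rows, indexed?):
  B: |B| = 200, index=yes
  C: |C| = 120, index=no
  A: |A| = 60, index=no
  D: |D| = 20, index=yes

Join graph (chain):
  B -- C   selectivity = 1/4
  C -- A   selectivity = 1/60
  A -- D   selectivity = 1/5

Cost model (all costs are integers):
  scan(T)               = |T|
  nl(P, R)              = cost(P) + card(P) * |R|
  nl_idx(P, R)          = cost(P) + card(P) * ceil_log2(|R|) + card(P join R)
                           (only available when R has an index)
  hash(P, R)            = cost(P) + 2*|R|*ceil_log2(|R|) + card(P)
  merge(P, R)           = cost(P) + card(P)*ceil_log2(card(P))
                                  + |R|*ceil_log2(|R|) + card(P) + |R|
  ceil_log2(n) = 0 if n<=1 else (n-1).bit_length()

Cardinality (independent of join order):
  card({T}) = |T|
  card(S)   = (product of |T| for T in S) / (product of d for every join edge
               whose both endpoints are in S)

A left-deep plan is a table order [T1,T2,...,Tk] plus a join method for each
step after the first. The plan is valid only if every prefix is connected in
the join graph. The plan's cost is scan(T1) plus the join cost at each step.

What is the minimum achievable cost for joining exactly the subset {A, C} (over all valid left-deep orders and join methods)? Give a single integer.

Selinger DP over subsets of {A,C}:
  {C}: scan cost=120, card=120
  {A}: scan cost=60, card=60
  {AC}: card=120; try (A,hash)→960, (C,merge)→1440, (A,merge)→1500, (C,hash)→1800, (C,nl)→7260, (A,nl)→7320; best=960 via (A,hash)

960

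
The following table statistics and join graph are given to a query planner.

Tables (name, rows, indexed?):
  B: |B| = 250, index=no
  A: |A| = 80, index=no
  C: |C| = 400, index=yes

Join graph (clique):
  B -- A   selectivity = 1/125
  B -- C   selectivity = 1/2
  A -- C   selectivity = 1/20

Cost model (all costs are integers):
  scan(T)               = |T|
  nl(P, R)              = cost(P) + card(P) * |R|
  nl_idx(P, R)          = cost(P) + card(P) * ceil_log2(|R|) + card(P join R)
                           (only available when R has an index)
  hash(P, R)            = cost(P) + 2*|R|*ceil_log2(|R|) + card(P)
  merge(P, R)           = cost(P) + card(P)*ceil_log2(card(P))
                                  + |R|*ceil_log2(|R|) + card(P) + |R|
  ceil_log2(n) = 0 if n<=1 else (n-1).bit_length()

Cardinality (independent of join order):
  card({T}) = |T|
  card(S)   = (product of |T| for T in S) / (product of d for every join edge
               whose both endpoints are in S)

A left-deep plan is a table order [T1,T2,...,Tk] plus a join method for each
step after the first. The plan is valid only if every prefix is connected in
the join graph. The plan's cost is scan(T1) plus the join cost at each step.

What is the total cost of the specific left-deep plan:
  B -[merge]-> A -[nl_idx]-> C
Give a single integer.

step 1: scan B: cost=250, card=250
step 2: join A via merge
    card(P join A) = 250*80/(125) = 160
    cost = 250 + 250*8 + 80*7 + 250 + 80 = 3140
step 3: join C via nl_idx
    card(P join C) = 160*400/(2*20) = 1600
    cost = 3140 + 160*9 + 1600 = 6180

6180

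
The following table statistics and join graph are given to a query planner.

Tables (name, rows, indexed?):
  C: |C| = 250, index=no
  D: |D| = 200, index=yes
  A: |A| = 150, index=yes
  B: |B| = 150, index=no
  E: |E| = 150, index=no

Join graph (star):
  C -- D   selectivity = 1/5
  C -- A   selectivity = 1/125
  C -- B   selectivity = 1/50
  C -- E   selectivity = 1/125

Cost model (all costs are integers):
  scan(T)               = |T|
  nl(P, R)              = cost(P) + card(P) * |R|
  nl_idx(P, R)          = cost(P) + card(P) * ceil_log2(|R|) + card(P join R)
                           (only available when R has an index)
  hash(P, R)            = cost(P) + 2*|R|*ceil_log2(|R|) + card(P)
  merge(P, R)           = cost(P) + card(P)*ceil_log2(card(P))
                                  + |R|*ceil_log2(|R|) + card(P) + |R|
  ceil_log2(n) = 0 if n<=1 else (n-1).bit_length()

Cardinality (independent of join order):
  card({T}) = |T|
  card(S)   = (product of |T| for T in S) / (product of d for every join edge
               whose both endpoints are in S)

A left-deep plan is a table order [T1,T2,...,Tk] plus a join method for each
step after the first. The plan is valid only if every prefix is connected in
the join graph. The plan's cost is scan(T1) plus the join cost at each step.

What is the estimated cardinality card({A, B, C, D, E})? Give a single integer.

Tables in S: A(150), B(150), C(250), D(200), E(150)
Edges inside S: C-D(d=5), C-A(d=125), C-B(d=50), C-E(d=125)
numerator = 150 * 150 * 250 * 200 * 150 = 168750000000
denominator = 5 * 125 * 50 * 125 = 3906250
card(S) = 168750000000 / 3906250 = 43200

43200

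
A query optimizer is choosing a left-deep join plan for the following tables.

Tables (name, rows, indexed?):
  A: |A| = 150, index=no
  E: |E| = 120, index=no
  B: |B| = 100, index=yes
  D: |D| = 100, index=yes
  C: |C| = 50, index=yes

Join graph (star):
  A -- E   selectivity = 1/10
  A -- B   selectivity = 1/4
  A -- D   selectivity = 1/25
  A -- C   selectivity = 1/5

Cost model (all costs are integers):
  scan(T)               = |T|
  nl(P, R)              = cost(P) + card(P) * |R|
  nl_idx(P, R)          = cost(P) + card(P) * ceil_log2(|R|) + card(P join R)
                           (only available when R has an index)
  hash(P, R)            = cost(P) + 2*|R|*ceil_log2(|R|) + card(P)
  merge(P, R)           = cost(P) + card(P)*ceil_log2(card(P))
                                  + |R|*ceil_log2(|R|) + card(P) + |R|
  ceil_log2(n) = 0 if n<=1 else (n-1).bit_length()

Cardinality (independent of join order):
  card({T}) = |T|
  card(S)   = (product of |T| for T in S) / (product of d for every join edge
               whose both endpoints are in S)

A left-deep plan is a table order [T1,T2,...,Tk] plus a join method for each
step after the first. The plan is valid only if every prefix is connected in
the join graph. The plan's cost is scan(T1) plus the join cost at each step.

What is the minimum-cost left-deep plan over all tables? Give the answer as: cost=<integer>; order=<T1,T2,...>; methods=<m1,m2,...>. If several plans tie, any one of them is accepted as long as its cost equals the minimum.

Selinger DP (subsets sized 1..n):
  {A}: scan cost=150, card=150
  {E}: scan cost=120, card=120
  {B}: scan cost=100, card=100
  {D}: scan cost=100, card=100
  {C}: scan cost=50, card=50
  {AE}: card=1800; try (E,hash)→1980, (A,merge)→2430, (E,merge)→2460, (A,hash)→2640, (A,nl)→18120, (E,nl)→18150; best=1980 via (E,hash)
  {AB}: card=3750; try (B,hash)→1700, (A,merge)→2250, (B,merge)→2300, (A,hash)→2600, (B,nl_idx)→4950, (A,nl)→15100 …(+1); best=1700 via (B,hash)
  {AD}: card=600; try (D,hash)→1700, (D,nl_idx)→1800, (A,merge)→2250, (D,merge)→2300, (A,hash)→2600, (A,nl)→15100 …(+1); best=1700 via (D,hash)
  {AC}: card=1500; try (C,hash)→900, (A,merge)→1750, (C,merge)→1850, (A,hash)→2500, (C,nl_idx)→2550, (A,nl)→7550 …(+1); best=900 via (C,hash)
  {ABE}: card=45000; try (B,hash)→5180, (E,hash)→7130, (B,merge)→24380, (E,merge)→51410, (B,nl_idx)→59580, (B,nl)→181980 …(+1); best=5180 via (B,hash)
  {ADE}: card=7200; try (E,hash)→3980, (D,hash)→5180, (E,merge)→9260, (D,nl_idx)→21780, (D,merge)→24380, (E,nl)→73700 …(+1); best=3980 via (E,hash)
  {ACE}: card=18000; try (E,hash)→4080, (C,hash)→4380, (E,merge)→19860, (C,merge)→23930, (C,nl_idx)→30780, (C,nl)→91980 …(+1); best=4080 via (E,hash)
  {ABD}: card=15000; try (B,hash)→3700, (D,hash)→6850, (B,merge)→9100, (B,nl_idx)→20900, (D,nl_idx)→42950, (D,merge)→51250 …(+2); best=3700 via (B,hash)
  {ABC}: card=37500; try (B,hash)→3800, (C,hash)→6050, (B,merge)→19700, (B,nl_idx)→48900, (C,merge)→50800, (C,nl_idx)→61700 …(+2); best=3800 via (B,hash)
  {ACD}: card=6000; try (C,hash)→2900, (D,hash)→3800, (C,merge)→8650, (C,nl_idx)→11300, (D,nl_idx)→17400, (D,merge)→19700 …(+2); best=2900 via (C,hash)
  {ABDE}: card=180000; try (B,hash)→12580, (E,hash)→20380, (D,hash)→51580, (B,merge)→105580, (E,merge)→229660, (B,nl_idx)→234380 …(+5); best=12580 via (B,hash)
  {ABCE}: card=450000; try (B,hash)→23480, (E,hash)→42980, (C,hash)→50780, (B,merge)→292880, (B,nl_idx)→580080, (E,merge)→642260 …(+5); best=23480 via (B,hash)
  {ACDE}: card=72000; try (E,hash)→10580, (C,hash)→11780, (D,hash)→23480, (E,merge)→87860, (C,merge)→105130, (C,nl_idx)→119180 …(+5); best=10580 via (E,hash)
  {ABCD}: card=150000; try (B,hash)→10300, (C,hash)→19300, (D,hash)→42700, (B,merge)→87700, (B,nl_idx)→194900, (C,merge)→229050 …(+6); best=10300 via (B,hash)
  {ABCDE}: card=1800000; try (B,hash)→83980, (E,hash)→161980, (C,hash)→193180, (D,hash)→474880, (B,merge)→1307380, (B,nl_idx)→2314580 …(+9); best=83980 via (B,hash)

cost=83980; order=A,D,C,E,B; methods=hash,hash,hash,hash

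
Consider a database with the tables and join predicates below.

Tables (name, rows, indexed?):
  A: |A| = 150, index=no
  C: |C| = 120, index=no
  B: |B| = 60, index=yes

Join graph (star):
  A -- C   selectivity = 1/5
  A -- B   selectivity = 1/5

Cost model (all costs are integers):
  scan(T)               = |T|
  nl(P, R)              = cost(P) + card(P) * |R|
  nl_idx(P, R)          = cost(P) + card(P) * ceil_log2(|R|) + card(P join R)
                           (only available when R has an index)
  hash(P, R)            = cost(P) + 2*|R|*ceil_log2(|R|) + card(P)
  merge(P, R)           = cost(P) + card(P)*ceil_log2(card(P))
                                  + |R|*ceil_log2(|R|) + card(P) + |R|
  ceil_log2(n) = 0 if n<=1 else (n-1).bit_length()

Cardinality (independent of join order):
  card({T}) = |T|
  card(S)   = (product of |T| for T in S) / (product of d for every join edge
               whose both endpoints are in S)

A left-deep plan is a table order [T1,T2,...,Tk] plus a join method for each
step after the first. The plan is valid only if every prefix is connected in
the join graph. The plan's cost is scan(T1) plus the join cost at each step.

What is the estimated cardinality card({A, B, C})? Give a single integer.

Tables in S: A(150), B(60), C(120)
Edges inside S: A-C(d=5), A-B(d=5)
numerator = 150 * 60 * 120 = 1080000
denominator = 5 * 5 = 25
card(S) = 1080000 / 25 = 43200

43200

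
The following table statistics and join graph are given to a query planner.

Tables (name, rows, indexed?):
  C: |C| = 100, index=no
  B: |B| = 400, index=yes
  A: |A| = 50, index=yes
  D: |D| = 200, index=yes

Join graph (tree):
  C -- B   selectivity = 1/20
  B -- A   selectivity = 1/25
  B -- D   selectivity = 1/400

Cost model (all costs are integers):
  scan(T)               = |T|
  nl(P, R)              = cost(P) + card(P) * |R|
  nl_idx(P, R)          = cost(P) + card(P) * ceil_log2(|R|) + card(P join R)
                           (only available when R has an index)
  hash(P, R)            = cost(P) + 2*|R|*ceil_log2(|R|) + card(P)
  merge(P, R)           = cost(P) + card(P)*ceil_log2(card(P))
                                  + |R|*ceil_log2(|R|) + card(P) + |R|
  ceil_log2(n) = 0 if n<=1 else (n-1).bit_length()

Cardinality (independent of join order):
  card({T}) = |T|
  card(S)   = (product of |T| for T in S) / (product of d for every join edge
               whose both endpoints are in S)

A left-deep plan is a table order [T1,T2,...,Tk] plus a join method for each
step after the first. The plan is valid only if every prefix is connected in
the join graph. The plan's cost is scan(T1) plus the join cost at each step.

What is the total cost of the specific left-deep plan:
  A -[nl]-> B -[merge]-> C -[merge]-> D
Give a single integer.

83450

step 1: scan A: cost=50, card=50
step 2: join B via nl
    card(P join B) = 50*400/(25) = 800
    cost = 50 + 50*400 = 20050
step 3: join C via merge
    card(P join C) = 800*100/(20) = 4000
    cost = 20050 + 800*10 + 100*7 + 800 + 100 = 29650
step 4: join D via merge
    card(P join D) = 4000*200/(400) = 2000
    cost = 29650 + 4000*12 + 200*8 + 4000 + 200 = 83450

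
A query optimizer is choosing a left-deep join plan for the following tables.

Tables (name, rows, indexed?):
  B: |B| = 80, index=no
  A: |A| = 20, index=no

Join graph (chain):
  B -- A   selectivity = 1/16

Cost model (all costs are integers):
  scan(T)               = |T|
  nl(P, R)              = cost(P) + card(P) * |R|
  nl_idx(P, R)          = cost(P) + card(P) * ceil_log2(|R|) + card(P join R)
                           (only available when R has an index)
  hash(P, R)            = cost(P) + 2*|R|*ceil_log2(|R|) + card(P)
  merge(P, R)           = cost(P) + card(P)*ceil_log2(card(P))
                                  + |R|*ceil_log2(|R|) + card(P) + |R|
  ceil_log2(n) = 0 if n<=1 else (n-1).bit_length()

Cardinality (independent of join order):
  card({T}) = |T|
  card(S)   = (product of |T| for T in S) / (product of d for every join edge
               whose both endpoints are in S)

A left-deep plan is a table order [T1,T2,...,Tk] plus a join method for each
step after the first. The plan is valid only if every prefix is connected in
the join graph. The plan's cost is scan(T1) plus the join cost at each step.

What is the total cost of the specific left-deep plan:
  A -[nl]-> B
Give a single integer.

1620

step 1: scan A: cost=20, card=20
step 2: join B via nl
    card(P join B) = 20*80/(16) = 100
    cost = 20 + 20*80 = 1620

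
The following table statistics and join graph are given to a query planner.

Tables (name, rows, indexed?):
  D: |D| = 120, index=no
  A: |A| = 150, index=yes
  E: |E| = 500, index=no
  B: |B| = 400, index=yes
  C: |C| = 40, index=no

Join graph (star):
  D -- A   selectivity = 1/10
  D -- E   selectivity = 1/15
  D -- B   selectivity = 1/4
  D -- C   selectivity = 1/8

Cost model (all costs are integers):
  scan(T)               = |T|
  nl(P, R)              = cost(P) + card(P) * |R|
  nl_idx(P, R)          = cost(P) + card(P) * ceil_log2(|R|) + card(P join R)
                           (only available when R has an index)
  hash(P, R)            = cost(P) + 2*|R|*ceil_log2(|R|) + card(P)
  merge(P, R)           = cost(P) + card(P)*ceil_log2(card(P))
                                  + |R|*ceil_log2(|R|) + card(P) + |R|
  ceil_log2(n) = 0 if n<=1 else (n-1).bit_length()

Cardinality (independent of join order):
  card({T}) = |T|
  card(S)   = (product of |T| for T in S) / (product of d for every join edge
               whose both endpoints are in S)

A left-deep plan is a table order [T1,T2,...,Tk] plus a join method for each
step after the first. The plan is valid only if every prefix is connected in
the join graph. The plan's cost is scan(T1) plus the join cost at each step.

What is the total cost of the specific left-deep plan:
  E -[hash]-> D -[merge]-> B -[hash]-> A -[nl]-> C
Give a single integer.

240461080

step 1: scan E: cost=500, card=500
step 2: join D via hash
    card(P join D) = 500*120/(15) = 4000
    cost = 500 + 2*120*7 + 500 = 2680
step 3: join B via merge
    card(P join B) = 4000*400/(4) = 400000
    cost = 2680 + 4000*12 + 400*9 + 4000 + 400 = 58680
step 4: join A via hash
    card(P join A) = 400000*150/(10) = 6000000
    cost = 58680 + 2*150*8 + 400000 = 461080
step 5: join C via nl
    card(P join C) = 6000000*40/(8) = 30000000
    cost = 461080 + 6000000*40 = 240461080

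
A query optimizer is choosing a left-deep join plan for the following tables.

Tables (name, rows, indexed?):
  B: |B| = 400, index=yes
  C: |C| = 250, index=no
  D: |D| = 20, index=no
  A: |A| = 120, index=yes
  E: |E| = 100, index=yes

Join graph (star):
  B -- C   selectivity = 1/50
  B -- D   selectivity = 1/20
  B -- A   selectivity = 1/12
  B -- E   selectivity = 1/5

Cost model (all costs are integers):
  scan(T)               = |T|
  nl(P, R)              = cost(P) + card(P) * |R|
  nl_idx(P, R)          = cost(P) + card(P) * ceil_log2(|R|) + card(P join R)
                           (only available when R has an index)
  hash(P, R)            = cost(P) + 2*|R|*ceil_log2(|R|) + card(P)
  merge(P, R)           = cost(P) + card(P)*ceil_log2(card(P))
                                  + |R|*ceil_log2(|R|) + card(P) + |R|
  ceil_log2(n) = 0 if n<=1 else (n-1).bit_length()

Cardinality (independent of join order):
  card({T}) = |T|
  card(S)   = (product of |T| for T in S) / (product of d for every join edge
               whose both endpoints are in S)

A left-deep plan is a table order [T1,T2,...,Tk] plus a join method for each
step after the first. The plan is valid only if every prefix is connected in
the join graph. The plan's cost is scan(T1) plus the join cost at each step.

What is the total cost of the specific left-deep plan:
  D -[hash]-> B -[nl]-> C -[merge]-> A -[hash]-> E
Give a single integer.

step 1: scan D: cost=20, card=20
step 2: join B via hash
    card(P join B) = 20*400/(20) = 400
    cost = 20 + 2*400*9 + 20 = 7240
step 3: join C via nl
    card(P join C) = 400*250/(50) = 2000
    cost = 7240 + 400*250 = 107240
step 4: join A via merge
    card(P join A) = 2000*120/(12) = 20000
    cost = 107240 + 2000*11 + 120*7 + 2000 + 120 = 132200
step 5: join E via hash
    card(P join E) = 20000*100/(5) = 400000
    cost = 132200 + 2*100*7 + 20000 = 153600

153600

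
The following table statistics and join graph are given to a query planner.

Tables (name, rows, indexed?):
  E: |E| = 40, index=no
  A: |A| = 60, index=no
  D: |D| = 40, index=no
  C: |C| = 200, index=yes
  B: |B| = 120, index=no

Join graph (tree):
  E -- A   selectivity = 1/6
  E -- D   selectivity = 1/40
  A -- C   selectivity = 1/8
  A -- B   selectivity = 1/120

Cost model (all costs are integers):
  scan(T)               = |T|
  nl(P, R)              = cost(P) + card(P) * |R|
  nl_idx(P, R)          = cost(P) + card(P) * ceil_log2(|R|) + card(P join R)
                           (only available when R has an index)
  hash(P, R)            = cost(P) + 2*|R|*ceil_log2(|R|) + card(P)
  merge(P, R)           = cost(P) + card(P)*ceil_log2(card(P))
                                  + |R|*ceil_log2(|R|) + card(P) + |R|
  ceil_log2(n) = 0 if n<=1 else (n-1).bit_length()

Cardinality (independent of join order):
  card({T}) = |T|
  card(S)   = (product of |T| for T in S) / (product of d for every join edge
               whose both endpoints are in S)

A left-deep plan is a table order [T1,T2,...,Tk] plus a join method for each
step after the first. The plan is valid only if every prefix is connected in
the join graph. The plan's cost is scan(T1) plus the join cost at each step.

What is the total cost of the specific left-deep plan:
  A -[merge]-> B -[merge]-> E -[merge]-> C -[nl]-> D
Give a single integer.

407940

step 1: scan A: cost=60, card=60
step 2: join B via merge
    card(P join B) = 60*120/(120) = 60
    cost = 60 + 60*6 + 120*7 + 60 + 120 = 1440
step 3: join E via merge
    card(P join E) = 60*40/(6) = 400
    cost = 1440 + 60*6 + 40*6 + 60 + 40 = 2140
step 4: join C via merge
    card(P join C) = 400*200/(8) = 10000
    cost = 2140 + 400*9 + 200*8 + 400 + 200 = 7940
step 5: join D via nl
    card(P join D) = 10000*40/(40) = 10000
    cost = 7940 + 10000*40 = 407940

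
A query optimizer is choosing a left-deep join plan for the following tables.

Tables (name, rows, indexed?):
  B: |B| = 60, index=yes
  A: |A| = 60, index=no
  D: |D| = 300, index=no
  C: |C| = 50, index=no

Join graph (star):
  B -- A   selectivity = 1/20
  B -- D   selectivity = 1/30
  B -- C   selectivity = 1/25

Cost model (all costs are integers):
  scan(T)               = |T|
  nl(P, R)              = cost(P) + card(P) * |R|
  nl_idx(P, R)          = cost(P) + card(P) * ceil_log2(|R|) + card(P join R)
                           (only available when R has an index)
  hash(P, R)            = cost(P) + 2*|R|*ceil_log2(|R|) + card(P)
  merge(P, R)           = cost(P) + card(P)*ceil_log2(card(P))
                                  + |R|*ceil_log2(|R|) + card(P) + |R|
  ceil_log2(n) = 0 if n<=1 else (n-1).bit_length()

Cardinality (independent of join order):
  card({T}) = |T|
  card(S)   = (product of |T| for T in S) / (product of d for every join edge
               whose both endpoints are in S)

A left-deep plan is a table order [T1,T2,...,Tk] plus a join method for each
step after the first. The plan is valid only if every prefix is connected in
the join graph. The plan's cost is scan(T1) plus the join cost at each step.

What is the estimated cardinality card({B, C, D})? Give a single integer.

Tables in S: B(60), C(50), D(300)
Edges inside S: B-D(d=30), B-C(d=25)
numerator = 60 * 50 * 300 = 900000
denominator = 30 * 25 = 750
card(S) = 900000 / 750 = 1200

1200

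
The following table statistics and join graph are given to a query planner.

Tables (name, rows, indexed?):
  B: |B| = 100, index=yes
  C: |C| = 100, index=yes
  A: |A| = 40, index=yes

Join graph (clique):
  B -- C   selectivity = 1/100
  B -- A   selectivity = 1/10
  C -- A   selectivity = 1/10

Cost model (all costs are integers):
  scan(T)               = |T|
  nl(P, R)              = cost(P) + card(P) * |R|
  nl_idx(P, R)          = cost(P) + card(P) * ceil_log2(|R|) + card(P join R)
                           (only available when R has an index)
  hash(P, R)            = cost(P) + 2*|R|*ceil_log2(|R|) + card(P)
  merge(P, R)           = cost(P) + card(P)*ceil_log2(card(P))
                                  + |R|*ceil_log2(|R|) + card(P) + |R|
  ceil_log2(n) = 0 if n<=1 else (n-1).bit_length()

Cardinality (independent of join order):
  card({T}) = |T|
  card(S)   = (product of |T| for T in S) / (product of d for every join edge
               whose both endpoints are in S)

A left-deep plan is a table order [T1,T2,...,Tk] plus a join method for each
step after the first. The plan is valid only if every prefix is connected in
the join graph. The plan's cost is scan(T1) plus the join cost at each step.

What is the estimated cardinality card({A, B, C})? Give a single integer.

Tables in S: A(40), B(100), C(100)
Edges inside S: B-C(d=100), B-A(d=10), C-A(d=10)
numerator = 40 * 100 * 100 = 400000
denominator = 100 * 10 * 10 = 10000
card(S) = 400000 / 10000 = 40

40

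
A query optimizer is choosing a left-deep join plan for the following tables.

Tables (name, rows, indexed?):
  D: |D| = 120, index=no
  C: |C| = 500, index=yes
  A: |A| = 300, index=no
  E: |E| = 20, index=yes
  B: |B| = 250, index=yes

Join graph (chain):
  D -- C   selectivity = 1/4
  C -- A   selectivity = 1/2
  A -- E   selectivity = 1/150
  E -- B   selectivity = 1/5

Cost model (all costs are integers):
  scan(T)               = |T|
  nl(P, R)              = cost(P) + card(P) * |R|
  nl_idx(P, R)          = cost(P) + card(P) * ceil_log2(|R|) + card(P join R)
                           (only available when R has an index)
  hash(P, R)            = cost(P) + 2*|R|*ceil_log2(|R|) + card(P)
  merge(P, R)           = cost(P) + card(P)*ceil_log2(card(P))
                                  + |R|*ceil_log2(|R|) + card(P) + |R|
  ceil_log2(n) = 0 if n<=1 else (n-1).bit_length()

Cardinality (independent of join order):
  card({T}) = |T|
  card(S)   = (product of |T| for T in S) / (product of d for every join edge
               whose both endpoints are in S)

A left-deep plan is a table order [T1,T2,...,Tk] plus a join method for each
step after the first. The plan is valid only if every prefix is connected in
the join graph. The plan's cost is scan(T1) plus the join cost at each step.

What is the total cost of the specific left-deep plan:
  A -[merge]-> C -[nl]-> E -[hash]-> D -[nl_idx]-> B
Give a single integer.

step 1: scan A: cost=300, card=300
step 2: join C via merge
    card(P join C) = 300*500/(2) = 75000
    cost = 300 + 300*9 + 500*9 + 300 + 500 = 8300
step 3: join E via nl
    card(P join E) = 75000*20/(150) = 10000
    cost = 8300 + 75000*20 = 1508300
step 4: join D via hash
    card(P join D) = 10000*120/(4) = 300000
    cost = 1508300 + 2*120*7 + 10000 = 1519980
step 5: join B via nl_idx
    card(P join B) = 300000*250/(5) = 15000000
    cost = 1519980 + 300000*8 + 15000000 = 18919980

18919980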